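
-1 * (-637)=637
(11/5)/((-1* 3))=-11/15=-0.73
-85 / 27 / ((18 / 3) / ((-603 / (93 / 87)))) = 165155 / 558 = 295.98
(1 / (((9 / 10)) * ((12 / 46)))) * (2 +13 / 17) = 5405 / 459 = 11.78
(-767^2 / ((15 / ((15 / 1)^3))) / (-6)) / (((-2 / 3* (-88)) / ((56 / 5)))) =185311035 / 44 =4211614.43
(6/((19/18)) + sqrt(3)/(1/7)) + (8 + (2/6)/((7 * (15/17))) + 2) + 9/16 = 7 * sqrt(3) + 1560953/95760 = 28.43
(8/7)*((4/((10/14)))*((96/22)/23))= 1536/1265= 1.21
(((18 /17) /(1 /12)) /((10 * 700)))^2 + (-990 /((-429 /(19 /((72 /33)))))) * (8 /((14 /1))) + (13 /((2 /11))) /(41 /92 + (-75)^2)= 17114235399876682 /1488682426765625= 11.50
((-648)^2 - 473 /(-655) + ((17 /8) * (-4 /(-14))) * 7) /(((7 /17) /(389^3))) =1100915968057139911 /18340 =60028133481850.59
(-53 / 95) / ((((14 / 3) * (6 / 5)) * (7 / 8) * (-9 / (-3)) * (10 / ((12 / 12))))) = -53 / 13965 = -0.00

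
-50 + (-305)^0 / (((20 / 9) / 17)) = -847 / 20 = -42.35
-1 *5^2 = -25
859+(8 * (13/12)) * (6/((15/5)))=2629/3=876.33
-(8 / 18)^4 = -0.04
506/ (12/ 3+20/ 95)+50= 170.18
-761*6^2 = -27396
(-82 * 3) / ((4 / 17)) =-2091 / 2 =-1045.50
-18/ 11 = -1.64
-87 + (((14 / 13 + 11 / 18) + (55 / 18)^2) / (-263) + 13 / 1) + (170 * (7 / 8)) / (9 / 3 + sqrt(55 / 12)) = 1584953293 / 58711068- 595 * sqrt(165) / 106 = -45.11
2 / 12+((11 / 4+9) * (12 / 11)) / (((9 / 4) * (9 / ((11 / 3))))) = 2.49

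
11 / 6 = 1.83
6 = 6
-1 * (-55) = 55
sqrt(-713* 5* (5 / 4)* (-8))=5* sqrt(1426)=188.81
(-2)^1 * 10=-20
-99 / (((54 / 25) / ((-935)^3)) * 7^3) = 224785103125 / 2058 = 109225025.81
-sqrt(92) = -9.59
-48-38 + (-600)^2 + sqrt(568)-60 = 2 *sqrt(142) + 359854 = 359877.83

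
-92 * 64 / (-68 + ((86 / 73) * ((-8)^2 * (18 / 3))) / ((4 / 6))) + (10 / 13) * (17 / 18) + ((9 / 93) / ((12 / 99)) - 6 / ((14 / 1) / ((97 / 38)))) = -198078437549 / 21501131652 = -9.21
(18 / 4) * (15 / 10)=27 / 4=6.75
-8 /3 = -2.67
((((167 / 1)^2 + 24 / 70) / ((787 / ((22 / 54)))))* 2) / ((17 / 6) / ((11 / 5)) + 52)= 472445468 / 871881885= 0.54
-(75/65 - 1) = -2/13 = -0.15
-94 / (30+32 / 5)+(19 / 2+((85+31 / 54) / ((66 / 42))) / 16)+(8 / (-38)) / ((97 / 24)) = 16368226891 / 1593944352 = 10.27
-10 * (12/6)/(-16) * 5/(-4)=-1.56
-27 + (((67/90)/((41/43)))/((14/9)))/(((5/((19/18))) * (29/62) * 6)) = -1211796491/44944200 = -26.96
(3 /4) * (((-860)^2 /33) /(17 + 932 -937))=46225 /33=1400.76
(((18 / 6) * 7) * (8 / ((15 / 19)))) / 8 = 133 / 5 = 26.60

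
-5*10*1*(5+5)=-500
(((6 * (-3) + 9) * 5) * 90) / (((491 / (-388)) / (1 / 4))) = 392850 / 491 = 800.10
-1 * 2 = -2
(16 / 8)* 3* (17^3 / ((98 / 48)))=707472 / 49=14438.20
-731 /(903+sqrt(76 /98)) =-32344557 /39955003+5117*sqrt(38) /39955003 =-0.81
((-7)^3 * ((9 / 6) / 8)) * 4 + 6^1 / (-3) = -1037 / 4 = -259.25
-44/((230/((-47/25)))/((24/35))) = 24816/100625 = 0.25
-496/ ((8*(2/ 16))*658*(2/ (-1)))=0.38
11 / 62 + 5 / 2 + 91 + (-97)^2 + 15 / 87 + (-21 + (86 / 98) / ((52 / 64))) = 5430523083 / 572663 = 9482.93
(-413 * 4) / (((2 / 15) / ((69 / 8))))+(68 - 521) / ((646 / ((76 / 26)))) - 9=-94477323 / 884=-106874.80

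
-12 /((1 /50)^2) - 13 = -30013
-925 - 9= -934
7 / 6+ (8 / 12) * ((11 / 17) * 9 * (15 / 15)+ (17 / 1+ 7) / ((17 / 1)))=611 / 102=5.99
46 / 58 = 23 / 29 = 0.79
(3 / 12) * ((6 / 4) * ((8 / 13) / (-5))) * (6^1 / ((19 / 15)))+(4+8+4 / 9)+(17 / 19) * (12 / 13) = 13.05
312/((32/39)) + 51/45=22883/60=381.38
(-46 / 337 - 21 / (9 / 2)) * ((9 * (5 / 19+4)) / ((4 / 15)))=-4425030 / 6403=-691.09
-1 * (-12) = 12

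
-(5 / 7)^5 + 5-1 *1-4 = -3125 / 16807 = -0.19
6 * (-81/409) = -486/409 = -1.19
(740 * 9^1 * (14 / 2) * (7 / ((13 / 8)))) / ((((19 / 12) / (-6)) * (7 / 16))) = -1739473.36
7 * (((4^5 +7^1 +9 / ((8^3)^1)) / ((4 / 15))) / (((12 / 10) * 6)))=92379175 / 24576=3758.92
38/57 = 2/3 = 0.67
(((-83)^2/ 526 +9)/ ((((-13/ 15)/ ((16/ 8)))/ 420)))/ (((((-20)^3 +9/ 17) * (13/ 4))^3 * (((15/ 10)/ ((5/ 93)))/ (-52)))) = -102330007808000/ 45048257963325105817211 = -0.00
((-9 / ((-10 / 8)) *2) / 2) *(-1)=-36 / 5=-7.20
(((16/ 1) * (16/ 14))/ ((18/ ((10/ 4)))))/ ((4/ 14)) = 80/ 9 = 8.89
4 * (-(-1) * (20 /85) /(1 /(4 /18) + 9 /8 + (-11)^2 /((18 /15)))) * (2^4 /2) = 3072 /43435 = 0.07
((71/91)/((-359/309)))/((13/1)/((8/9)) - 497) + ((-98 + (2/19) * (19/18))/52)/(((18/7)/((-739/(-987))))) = -6297717198937/11518733699928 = -0.55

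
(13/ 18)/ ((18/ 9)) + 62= 62.36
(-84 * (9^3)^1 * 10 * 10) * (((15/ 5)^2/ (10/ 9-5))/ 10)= 1417176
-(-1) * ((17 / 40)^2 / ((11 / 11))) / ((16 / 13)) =3757 / 25600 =0.15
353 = 353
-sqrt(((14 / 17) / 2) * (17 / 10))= -sqrt(70) / 10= -0.84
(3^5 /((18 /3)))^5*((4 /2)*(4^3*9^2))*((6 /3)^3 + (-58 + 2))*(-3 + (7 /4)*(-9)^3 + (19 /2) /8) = 69277705862497452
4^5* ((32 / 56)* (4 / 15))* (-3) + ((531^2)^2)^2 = 221219910865139006834051 / 35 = 6320568881861114480972.89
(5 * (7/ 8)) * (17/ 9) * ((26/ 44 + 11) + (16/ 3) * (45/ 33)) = 246925/ 1584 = 155.89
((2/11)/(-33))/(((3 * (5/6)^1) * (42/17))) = -34/38115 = -0.00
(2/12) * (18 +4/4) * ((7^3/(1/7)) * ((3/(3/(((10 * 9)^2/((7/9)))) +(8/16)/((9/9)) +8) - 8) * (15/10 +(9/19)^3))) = -535692596285/5735929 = -93392.47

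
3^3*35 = 945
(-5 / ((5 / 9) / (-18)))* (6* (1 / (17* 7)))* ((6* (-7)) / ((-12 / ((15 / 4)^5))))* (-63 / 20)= -2325054375 / 34816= -66781.20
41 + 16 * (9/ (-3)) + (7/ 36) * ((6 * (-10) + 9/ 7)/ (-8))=-535/ 96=-5.57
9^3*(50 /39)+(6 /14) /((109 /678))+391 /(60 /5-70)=535341407 /575302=930.54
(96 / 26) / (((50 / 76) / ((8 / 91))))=14592 / 29575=0.49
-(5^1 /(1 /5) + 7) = -32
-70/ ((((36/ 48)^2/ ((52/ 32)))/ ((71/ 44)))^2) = -29817515/ 19602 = -1521.15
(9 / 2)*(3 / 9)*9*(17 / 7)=459 / 14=32.79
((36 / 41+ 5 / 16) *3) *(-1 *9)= -21087 / 656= -32.14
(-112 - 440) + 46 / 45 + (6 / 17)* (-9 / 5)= -421984 / 765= -551.61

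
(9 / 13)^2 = 0.48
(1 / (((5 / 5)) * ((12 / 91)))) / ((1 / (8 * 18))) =1092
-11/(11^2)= -1/11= -0.09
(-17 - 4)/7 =-3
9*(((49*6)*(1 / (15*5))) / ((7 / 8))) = 1008 / 25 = 40.32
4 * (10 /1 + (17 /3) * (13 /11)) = 2204 /33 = 66.79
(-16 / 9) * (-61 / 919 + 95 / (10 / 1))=-16.77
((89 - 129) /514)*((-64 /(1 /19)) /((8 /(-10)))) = -30400 /257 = -118.29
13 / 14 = 0.93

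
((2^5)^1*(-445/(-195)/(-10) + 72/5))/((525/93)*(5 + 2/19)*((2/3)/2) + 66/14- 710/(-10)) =5.32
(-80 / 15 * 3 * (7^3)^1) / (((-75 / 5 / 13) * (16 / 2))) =594.53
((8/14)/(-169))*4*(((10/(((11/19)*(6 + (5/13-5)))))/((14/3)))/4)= -190/21021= -0.01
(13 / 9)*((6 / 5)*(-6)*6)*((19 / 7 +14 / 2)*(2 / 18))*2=-14144 / 105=-134.70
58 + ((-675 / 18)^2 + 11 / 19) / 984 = 4444391 / 74784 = 59.43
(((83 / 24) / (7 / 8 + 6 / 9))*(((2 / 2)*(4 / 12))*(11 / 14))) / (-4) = -0.15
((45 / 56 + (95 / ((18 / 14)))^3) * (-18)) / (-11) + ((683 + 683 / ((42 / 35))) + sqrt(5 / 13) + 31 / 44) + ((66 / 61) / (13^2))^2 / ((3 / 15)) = sqrt(65) / 13 + 438379675489566289 / 662840174997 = 661366.20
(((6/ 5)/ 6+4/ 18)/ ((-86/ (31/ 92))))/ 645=-589/ 229645800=-0.00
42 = 42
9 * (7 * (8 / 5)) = 504 / 5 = 100.80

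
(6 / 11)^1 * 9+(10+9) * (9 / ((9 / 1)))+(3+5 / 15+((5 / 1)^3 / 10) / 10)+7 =35.49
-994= -994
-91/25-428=-10791/25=-431.64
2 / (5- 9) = -1 / 2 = -0.50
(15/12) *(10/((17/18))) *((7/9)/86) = 175/1462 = 0.12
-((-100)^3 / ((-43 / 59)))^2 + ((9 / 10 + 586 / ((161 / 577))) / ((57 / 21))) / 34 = -517206979993745445019 / 274724420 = -1882639264444.51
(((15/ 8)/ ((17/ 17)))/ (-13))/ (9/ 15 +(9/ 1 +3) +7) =-75/ 10192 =-0.01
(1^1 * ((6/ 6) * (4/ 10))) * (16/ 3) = 32/ 15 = 2.13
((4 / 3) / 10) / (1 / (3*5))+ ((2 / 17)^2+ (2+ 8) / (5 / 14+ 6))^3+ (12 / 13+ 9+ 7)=5069958717329254 / 221211092444693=22.92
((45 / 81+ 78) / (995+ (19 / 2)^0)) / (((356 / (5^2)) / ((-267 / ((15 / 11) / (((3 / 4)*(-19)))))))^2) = 3027.98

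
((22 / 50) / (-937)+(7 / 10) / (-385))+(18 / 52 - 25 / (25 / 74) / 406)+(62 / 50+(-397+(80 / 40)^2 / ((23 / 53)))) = -1208607482029 / 3128019895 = -386.38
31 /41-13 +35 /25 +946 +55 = 202982 /205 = 990.16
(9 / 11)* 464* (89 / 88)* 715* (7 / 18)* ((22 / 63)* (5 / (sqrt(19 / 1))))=1677650* sqrt(19) / 171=42764.37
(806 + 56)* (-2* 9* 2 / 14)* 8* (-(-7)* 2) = -248256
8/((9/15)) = 40/3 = 13.33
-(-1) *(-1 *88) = -88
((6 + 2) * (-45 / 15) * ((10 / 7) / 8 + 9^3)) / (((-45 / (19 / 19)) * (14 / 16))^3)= 20907008 / 72930375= 0.29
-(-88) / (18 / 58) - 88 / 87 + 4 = 286.54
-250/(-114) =125/57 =2.19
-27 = -27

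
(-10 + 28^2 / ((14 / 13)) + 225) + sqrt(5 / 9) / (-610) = 943-sqrt(5) / 1830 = 943.00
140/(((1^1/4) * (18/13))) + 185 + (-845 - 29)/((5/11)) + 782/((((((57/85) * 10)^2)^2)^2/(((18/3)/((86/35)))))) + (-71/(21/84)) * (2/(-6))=-1266158568860707572407/1022176801240755840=-1238.69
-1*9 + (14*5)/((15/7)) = 71/3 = 23.67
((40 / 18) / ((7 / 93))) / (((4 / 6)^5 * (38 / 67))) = 395.29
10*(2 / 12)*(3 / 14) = 5 / 14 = 0.36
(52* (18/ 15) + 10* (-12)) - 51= -543/ 5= -108.60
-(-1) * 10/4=5/2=2.50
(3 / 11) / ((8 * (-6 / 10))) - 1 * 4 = -357 / 88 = -4.06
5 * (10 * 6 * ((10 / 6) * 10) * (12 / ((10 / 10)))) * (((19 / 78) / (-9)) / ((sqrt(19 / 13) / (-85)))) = 850000 * sqrt(247) / 117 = 114177.77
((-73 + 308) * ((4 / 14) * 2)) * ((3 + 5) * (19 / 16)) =8930 / 7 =1275.71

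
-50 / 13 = -3.85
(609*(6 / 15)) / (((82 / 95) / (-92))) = -1064532 / 41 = -25964.20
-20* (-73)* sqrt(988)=2920* sqrt(247)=45891.40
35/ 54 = 0.65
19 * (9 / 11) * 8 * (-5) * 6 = -41040 / 11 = -3730.91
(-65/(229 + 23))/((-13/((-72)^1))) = -10/7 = -1.43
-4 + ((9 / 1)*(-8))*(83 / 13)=-463.69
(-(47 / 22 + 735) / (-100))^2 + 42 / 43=55.31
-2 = -2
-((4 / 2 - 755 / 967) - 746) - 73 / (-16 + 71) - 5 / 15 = 118568537 / 159555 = 743.12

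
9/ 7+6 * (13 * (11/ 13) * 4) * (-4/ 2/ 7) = -519/ 7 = -74.14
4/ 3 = 1.33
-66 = -66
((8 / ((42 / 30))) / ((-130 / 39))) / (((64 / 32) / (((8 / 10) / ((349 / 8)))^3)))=-196608 / 37194980375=-0.00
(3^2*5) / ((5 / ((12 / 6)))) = 18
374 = 374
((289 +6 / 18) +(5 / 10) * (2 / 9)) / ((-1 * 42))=-2605 / 378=-6.89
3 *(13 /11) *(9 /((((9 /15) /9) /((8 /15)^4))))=53248 /1375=38.73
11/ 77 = 1/ 7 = 0.14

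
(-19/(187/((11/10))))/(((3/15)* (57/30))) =-5/17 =-0.29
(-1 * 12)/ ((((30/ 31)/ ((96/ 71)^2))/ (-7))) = 3999744/ 25205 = 158.69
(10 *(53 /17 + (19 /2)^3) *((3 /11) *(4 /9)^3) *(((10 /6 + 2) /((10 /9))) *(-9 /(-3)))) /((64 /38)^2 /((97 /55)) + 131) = 3642608408 /236820897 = 15.38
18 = 18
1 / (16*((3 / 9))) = 3 / 16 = 0.19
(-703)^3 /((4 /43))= -3734860965.25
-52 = -52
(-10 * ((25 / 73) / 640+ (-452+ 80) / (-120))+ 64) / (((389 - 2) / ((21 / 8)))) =1079057 / 4821504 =0.22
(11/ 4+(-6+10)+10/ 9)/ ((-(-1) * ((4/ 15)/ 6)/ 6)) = 4245/ 4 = 1061.25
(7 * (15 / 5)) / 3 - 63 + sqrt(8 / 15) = -56 + 2 * sqrt(30) / 15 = -55.27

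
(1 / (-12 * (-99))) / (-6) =-1 / 7128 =-0.00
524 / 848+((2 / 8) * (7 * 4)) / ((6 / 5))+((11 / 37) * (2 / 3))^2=16953629 / 2612052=6.49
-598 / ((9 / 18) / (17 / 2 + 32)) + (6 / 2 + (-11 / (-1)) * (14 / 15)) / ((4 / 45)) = -193155 / 4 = -48288.75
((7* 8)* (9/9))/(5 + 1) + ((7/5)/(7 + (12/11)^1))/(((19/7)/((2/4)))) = 475097/50730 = 9.37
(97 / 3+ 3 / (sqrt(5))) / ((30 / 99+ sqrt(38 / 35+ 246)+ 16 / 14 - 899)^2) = 88935 * (9 * sqrt(5)+ 485) / (-1036675+ 66 * sqrt(75670))^2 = 0.00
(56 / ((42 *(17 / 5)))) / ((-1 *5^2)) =-4 / 255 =-0.02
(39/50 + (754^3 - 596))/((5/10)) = 21433023439/25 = 857320937.56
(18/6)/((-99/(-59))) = 59/33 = 1.79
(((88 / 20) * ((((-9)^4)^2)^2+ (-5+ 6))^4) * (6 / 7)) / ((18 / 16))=4150144971363990235036448366631299243106085923713942967006664192 / 105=39525190203466573667013790000000000000000000000000000000000000.00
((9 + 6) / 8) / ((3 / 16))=10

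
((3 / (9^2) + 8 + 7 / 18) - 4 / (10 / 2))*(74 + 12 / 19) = 1459831 / 2565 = 569.13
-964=-964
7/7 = 1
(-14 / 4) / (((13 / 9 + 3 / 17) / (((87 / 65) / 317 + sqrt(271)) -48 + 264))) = -4766771457 / 10220080 -1071 * sqrt(271) / 496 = -501.96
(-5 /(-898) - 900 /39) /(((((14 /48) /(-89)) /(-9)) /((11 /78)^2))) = -8701405845 /6905171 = -1260.13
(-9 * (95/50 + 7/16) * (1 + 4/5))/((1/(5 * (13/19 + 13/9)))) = -153153/380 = -403.03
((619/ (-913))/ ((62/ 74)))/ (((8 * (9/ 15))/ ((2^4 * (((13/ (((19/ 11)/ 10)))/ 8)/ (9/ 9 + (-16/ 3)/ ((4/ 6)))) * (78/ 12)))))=96765175/ 4106508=23.56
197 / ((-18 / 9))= -197 / 2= -98.50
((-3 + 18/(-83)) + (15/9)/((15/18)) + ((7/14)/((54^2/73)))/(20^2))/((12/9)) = -235606741/258163200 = -0.91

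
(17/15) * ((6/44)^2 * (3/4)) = 153/9680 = 0.02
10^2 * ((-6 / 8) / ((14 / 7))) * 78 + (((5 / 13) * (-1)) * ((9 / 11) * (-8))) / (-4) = -418365 / 143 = -2925.63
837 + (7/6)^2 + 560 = 50341/36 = 1398.36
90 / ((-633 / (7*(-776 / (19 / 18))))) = 2933280 / 4009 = 731.67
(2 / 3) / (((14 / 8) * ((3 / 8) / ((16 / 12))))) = 256 / 189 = 1.35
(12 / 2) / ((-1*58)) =-3 / 29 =-0.10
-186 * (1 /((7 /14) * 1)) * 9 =-3348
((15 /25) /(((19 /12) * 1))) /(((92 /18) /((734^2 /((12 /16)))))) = 116371296 /2185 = 53259.17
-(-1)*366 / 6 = 61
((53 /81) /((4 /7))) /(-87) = -371 /28188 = -0.01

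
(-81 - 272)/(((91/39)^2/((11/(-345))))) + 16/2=56729/5635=10.07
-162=-162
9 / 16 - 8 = -119 / 16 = -7.44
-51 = -51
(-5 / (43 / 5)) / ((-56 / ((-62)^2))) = 24025 / 602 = 39.91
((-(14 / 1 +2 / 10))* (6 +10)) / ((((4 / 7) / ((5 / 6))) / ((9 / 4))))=-1491 / 2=-745.50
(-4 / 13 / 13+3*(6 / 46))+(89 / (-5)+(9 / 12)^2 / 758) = -4108767229 / 235707680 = -17.43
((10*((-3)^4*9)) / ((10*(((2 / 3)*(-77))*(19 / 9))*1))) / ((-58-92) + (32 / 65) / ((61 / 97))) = 78043095 / 1731156196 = 0.05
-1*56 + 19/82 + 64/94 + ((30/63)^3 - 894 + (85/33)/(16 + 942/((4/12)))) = -5402399301356/5692857093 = -948.98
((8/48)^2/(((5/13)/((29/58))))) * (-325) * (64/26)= -260/9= -28.89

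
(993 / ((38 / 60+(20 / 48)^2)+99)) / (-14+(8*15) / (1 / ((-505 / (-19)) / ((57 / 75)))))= 0.00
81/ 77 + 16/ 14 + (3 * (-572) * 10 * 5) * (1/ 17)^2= -6557759/ 22253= -294.69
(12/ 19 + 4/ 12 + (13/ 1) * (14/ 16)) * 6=5627/ 76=74.04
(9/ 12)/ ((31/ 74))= 111/ 62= 1.79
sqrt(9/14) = 3 * sqrt(14)/14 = 0.80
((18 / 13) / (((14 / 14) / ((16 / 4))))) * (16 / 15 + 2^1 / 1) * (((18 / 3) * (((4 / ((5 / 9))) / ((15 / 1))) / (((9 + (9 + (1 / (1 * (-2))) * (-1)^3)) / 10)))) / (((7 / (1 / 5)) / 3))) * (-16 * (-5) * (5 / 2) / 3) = 151.09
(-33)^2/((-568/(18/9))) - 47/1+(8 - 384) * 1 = -121221/284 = -426.83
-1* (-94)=94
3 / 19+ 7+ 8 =288 / 19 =15.16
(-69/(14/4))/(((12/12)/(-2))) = 276/7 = 39.43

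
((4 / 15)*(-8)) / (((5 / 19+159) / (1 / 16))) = -19 / 22695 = -0.00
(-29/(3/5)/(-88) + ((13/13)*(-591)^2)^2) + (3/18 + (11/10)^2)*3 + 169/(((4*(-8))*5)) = 121997216964.62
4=4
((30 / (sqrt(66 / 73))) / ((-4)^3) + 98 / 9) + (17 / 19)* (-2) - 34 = -4258 / 171 - 5* sqrt(4818) / 704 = -25.39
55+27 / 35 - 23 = 1147 / 35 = 32.77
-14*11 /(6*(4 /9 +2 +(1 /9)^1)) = -231 /23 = -10.04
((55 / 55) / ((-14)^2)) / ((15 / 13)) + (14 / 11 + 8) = 300023 / 32340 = 9.28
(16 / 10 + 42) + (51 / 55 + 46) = 4979 / 55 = 90.53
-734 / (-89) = 734 / 89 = 8.25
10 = 10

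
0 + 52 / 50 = 26 / 25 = 1.04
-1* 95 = -95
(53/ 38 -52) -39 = -3405/ 38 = -89.61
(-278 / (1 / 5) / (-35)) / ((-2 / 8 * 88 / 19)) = -2641 / 77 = -34.30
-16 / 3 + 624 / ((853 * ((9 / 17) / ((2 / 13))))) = -4368 / 853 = -5.12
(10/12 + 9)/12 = 59/72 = 0.82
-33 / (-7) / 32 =33 / 224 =0.15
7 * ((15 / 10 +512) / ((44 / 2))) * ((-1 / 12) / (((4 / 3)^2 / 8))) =-21567 / 352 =-61.27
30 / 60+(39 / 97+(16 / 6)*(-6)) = -2929 / 194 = -15.10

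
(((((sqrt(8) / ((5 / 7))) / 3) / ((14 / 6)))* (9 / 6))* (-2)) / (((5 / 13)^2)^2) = -77.55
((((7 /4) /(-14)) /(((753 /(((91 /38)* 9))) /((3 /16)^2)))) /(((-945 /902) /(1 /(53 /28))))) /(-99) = -3731 /5823521280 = -0.00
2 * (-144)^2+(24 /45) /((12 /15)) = 124418 /3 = 41472.67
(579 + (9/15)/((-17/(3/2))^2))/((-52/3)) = -10039941/300560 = -33.40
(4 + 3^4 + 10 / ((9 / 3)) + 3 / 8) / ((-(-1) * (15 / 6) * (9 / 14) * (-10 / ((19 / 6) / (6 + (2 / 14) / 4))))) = -1982099 / 684450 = -2.90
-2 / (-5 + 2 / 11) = 22 / 53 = 0.42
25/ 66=0.38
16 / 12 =4 / 3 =1.33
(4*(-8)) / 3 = -32 / 3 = -10.67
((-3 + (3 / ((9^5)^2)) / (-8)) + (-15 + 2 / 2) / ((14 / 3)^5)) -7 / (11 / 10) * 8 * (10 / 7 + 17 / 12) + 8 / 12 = -147.19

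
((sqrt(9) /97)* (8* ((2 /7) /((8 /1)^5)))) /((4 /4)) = 3 /1390592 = 0.00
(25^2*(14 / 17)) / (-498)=-4375 / 4233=-1.03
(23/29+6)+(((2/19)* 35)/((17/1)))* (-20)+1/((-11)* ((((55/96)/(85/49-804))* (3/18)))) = 212781008907/277684715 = 766.27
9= 9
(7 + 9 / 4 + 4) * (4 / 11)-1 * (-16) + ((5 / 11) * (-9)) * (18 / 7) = 793 / 77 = 10.30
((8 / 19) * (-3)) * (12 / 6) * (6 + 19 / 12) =-364 / 19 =-19.16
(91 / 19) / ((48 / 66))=1001 / 152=6.59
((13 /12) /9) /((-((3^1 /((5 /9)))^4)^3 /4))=-3173828125 /4052555153018976267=-0.00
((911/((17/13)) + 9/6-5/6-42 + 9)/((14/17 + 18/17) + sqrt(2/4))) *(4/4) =2168320/5277-575960 *sqrt(2)/5277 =256.55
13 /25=0.52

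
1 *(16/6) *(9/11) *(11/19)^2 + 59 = 21563/361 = 59.73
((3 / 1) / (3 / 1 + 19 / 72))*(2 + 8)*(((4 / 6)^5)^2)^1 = 16384 / 102789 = 0.16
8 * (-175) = -1400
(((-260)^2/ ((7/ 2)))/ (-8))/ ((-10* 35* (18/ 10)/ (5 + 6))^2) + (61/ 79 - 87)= -190873267/ 2194857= -86.96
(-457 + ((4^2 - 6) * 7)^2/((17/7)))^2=703893961/289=2435619.24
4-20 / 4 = -1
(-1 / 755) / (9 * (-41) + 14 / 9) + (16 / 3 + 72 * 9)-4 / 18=653.11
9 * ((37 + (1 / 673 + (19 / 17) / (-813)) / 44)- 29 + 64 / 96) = 483679857 / 6201022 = 78.00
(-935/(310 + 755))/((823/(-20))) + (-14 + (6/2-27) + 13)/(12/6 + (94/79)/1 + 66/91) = -6.36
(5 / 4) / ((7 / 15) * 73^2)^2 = 1125 / 5566055236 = 0.00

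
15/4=3.75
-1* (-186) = 186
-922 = -922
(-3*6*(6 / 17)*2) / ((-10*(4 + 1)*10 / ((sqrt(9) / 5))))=162 / 10625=0.02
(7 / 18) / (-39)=-7 / 702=-0.01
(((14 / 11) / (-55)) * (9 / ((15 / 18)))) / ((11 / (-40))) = 6048 / 6655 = 0.91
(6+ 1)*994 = 6958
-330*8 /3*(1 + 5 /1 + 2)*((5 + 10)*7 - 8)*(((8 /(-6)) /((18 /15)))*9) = 6828800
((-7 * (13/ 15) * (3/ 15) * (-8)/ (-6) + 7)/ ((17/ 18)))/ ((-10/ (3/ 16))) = -3633/ 34000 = -0.11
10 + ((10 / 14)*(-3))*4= 10 / 7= 1.43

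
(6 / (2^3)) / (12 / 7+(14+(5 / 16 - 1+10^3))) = 84 / 113683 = 0.00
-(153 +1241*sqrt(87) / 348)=-153 - 1241*sqrt(87) / 348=-186.26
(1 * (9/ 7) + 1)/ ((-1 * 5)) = -16/ 35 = -0.46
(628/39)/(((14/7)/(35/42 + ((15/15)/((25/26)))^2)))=1127417/73125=15.42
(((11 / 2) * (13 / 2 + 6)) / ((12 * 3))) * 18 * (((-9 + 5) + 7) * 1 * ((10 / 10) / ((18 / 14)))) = 1925 / 24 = 80.21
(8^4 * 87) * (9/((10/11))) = 17639424/5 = 3527884.80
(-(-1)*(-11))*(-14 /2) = 77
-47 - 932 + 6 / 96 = -978.94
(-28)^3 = -21952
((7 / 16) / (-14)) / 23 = -1 / 736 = -0.00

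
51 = 51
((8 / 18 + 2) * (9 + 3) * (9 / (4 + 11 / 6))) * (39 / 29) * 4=247104 / 1015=243.45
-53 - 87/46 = -2525/46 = -54.89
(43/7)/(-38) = -43/266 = -0.16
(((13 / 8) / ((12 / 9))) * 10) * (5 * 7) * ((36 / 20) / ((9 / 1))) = 1365 / 16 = 85.31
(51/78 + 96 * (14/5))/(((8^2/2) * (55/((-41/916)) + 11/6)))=-187329/27295840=-0.01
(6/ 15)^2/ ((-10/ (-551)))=1102/ 125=8.82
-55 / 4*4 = -55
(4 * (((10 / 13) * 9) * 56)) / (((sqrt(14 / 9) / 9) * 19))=38880 * sqrt(14) / 247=588.97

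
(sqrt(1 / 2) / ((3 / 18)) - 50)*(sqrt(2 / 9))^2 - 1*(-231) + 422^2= 2*sqrt(2) / 3 + 1604735 / 9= 178304.83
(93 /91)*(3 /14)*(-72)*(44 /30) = -23.13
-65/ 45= -13/ 9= -1.44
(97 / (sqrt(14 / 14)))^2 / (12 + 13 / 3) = 28227 / 49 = 576.06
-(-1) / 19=1 / 19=0.05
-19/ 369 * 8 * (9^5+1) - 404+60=-9102536/ 369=-24668.12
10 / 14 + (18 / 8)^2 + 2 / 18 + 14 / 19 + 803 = 15505933 / 19152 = 809.62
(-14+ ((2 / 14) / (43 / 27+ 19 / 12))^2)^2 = 6511771789802500 / 33232930569601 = 195.94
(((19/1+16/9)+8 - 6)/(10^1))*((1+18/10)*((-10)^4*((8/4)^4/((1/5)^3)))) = 1148000000/9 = 127555555.56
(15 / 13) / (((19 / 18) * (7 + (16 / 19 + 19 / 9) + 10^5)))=1215 / 111161063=0.00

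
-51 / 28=-1.82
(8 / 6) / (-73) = -4 / 219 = -0.02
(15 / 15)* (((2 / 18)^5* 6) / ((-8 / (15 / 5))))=-1 / 26244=-0.00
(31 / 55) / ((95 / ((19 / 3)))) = 31 / 825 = 0.04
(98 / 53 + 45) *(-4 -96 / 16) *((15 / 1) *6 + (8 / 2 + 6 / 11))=-25823200 / 583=-44293.65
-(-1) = 1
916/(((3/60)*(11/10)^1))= 16654.55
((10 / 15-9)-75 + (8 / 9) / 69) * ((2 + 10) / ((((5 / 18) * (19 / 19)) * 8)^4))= -41.00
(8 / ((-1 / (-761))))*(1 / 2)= 3044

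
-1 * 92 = -92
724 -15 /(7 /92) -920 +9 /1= -2689 /7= -384.14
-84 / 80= -21 / 20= -1.05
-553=-553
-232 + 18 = -214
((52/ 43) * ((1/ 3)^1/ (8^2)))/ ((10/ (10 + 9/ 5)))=767/ 103200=0.01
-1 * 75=-75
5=5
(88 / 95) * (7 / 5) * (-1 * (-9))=5544 / 475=11.67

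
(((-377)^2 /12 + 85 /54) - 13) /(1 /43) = 54950861 /108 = 508804.27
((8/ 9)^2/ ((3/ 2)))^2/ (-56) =-2048/ 413343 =-0.00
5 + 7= 12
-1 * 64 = -64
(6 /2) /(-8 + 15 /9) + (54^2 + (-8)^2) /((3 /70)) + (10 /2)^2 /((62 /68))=122913013 /1767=69560.28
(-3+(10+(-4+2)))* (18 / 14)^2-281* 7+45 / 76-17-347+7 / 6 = -25929943 / 11172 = -2320.98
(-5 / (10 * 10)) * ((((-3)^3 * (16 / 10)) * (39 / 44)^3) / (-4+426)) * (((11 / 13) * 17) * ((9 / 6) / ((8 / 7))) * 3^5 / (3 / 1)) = 3562603317 / 653593600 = 5.45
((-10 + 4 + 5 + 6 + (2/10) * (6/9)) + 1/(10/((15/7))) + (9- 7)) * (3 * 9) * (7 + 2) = 124983/70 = 1785.47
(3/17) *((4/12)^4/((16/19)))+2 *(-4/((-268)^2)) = 81619/32967216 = 0.00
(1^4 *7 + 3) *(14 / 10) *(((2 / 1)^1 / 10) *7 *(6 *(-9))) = -5292 / 5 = -1058.40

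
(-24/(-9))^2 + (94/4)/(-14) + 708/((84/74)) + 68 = 175681/252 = 697.15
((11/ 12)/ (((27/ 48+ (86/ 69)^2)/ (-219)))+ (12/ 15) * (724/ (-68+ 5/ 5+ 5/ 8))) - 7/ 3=-9066803323/ 85589235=-105.93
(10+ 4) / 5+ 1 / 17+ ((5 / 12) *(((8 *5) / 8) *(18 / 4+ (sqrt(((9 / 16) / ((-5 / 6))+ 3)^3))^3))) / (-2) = -24935067 *sqrt(930) / 16384000 - 2487 / 1360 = -48.24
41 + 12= 53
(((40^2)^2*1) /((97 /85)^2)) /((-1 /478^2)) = -4226040064000000 /9409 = -449148694228.93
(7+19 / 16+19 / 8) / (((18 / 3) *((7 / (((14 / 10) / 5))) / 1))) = 0.07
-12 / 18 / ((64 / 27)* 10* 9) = -1 / 320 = -0.00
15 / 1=15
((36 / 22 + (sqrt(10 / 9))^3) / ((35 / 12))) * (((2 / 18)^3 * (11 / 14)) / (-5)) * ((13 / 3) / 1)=-52 / 99225-572 * sqrt(10) / 4822335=-0.00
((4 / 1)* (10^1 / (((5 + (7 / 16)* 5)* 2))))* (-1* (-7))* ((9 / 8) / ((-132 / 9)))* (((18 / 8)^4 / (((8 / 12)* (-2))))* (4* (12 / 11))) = 11160261 / 89056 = 125.32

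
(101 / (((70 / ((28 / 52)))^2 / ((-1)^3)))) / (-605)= 101 / 10224500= 0.00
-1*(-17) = 17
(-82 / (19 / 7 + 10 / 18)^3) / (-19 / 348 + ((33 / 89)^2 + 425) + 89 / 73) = -515736217934217 / 93737037937528607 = -0.01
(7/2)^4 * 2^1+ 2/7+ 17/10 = 84591/280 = 302.11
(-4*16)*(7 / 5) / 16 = -28 / 5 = -5.60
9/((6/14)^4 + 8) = 21609/19289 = 1.12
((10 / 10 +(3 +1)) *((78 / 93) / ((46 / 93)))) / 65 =3 / 23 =0.13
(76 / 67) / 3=76 / 201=0.38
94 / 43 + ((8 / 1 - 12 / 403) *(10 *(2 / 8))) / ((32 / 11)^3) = 850449183 / 283918336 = 3.00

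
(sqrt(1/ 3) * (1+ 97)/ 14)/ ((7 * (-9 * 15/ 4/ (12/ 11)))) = -16 * sqrt(3)/ 1485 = -0.02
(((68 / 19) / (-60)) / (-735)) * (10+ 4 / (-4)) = 17 / 23275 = 0.00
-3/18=-1/6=-0.17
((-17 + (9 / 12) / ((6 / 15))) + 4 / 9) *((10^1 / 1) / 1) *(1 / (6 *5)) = -1057 / 216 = -4.89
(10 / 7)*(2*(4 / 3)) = 80 / 21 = 3.81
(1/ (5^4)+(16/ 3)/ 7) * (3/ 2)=10021/ 8750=1.15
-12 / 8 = -3 / 2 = -1.50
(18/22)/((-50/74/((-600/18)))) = 444/11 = 40.36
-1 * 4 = -4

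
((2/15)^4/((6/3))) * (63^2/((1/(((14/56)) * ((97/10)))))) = 4753/3125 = 1.52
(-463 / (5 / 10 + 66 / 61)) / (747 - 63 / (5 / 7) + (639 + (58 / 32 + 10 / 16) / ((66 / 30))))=-49707680 / 220606527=-0.23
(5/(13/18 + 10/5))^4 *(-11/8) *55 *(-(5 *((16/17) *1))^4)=203233536000000000/481481944321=422100.02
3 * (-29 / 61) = -87 / 61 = -1.43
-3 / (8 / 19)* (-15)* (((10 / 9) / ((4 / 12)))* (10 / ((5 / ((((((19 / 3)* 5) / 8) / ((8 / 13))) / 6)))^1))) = 586625 / 768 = 763.83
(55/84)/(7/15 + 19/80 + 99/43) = 47300/217189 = 0.22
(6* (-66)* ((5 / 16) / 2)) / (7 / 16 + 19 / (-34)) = 510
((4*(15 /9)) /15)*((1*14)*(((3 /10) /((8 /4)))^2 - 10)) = -27937 /450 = -62.08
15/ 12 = 5/ 4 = 1.25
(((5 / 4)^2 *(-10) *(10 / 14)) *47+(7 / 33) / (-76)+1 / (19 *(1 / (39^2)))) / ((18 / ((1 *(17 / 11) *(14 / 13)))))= -265326055 / 6455592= -41.10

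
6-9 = -3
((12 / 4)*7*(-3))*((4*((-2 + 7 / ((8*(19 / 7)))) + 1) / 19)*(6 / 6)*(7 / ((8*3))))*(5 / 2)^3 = 1892625 / 46208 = 40.96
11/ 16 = 0.69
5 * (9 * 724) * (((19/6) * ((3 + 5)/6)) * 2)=275120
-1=-1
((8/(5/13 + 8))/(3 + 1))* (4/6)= 52/327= 0.16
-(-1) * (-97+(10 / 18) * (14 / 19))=-16517 / 171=-96.59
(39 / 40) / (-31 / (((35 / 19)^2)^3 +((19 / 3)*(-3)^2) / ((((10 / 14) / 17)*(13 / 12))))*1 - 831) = -154004518024539 / 131263027260461840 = -0.00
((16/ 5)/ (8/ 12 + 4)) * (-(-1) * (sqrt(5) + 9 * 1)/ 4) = 6 * sqrt(5)/ 35 + 54/ 35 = 1.93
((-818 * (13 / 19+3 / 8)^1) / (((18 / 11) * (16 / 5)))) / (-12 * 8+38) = 3621695 / 1269504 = 2.85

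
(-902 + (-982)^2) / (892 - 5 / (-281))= 270721582 / 250657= 1080.05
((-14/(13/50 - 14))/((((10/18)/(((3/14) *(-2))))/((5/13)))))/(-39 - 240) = 100/92287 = 0.00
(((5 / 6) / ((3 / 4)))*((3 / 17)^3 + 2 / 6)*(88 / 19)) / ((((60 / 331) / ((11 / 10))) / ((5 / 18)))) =200014694 / 68049963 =2.94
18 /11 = 1.64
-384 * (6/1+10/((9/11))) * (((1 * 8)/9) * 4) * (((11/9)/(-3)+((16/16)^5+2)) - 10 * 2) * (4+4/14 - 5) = -309347.13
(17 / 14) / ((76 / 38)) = 0.61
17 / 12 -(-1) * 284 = 3425 / 12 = 285.42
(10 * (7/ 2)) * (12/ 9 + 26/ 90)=511/ 9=56.78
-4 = -4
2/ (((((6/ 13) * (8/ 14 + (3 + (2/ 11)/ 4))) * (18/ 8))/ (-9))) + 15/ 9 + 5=1044/ 557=1.87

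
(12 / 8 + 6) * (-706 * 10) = -52950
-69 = -69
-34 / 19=-1.79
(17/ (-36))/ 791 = -17/ 28476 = -0.00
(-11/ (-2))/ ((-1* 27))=-11/ 54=-0.20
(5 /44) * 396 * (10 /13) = 450 /13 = 34.62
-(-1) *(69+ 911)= 980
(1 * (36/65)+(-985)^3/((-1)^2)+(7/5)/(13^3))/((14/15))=-15747079191801/15379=-1023933883.33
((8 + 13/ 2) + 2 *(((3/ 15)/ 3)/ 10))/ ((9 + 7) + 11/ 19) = 5909/ 6750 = 0.88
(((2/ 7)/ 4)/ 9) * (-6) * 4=-4/ 21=-0.19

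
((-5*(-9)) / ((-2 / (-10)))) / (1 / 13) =2925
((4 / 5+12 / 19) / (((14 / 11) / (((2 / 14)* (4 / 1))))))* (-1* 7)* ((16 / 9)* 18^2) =-2591.57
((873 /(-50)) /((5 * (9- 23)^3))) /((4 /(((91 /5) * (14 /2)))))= 0.04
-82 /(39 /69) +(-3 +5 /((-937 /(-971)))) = -1740610 /12181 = -142.90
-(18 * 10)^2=-32400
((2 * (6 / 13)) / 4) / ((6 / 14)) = 7 / 13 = 0.54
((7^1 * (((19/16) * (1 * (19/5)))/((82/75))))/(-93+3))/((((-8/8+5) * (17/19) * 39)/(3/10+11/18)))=-48013/22913280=-0.00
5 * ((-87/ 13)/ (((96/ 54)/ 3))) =-11745/ 208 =-56.47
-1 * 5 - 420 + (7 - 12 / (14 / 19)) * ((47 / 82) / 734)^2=-10777221291985 / 25358167408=-425.00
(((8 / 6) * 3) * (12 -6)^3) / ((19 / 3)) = 2592 / 19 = 136.42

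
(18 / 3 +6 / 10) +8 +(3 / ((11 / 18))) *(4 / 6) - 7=10.87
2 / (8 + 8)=1 / 8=0.12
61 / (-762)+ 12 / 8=1.42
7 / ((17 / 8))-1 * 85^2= -122769 / 17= -7221.71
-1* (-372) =372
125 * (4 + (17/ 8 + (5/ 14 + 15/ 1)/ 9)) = 493375/ 504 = 978.92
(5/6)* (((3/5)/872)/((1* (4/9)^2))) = 81/27904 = 0.00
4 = 4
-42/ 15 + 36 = 166/ 5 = 33.20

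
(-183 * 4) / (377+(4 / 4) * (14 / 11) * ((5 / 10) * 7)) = -2013 / 1049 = -1.92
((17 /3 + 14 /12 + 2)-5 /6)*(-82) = -656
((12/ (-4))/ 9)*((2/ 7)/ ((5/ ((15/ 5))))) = -2/ 35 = -0.06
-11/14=-0.79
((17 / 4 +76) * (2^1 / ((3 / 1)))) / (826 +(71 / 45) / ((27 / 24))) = 43335 / 670196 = 0.06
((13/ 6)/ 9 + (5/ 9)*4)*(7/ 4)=931/ 216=4.31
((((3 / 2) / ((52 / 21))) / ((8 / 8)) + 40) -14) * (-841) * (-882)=1026227727 / 52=19735148.60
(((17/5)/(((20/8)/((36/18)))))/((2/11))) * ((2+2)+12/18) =5236/75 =69.81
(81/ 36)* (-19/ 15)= -57/ 20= -2.85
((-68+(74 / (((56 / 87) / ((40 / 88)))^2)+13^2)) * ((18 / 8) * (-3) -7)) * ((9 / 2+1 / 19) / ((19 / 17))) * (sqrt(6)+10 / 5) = -384739458365 * sqrt(6) / 49812224 -384739458365 / 24906112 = -34366.95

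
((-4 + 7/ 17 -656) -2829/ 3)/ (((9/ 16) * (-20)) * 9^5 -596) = 108976/ 45213013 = 0.00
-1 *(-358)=358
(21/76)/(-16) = -21/1216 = -0.02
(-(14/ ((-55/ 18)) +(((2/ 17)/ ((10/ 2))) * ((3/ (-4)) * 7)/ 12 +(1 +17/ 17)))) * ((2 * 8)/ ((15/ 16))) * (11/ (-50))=-103408/ 10625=-9.73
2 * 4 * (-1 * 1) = -8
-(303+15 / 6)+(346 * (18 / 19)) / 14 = -75035 / 266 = -282.09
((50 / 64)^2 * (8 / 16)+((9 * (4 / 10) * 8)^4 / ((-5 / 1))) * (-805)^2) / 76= -22826097749970643 / 19456000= -1173216372.84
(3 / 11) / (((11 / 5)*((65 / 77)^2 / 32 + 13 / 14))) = 23520 / 180401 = 0.13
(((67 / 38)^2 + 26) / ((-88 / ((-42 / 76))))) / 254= 882693 / 1226498944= 0.00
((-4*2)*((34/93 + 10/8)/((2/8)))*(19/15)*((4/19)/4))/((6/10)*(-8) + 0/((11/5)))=601/837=0.72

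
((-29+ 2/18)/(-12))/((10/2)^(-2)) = 1625/27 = 60.19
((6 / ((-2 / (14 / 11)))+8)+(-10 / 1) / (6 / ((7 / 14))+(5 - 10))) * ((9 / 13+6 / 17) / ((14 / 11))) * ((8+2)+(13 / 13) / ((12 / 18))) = 40227 / 1547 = 26.00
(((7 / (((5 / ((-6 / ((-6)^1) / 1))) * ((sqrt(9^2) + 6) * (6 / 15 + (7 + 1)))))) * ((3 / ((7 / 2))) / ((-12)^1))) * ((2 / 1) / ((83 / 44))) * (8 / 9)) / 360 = -22 / 10588725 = -0.00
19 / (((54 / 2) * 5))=19 / 135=0.14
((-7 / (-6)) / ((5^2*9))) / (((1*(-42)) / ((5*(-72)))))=0.04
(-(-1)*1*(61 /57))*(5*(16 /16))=305 /57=5.35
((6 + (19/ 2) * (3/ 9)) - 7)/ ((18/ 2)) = 13/ 54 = 0.24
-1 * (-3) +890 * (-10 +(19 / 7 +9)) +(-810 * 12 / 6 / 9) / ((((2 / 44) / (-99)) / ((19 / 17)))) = 52323237 / 119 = 439691.07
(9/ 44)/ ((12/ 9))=27/ 176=0.15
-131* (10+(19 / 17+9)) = -44802 / 17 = -2635.41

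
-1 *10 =-10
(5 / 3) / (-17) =-5 / 51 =-0.10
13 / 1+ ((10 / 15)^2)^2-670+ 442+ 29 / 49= -850202 / 3969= -214.21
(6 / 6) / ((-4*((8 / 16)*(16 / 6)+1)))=-3 / 28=-0.11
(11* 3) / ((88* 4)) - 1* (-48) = 1539 / 32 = 48.09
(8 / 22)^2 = 16 / 121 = 0.13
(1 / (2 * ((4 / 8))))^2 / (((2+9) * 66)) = 1 / 726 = 0.00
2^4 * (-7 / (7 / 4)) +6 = -58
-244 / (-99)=244 / 99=2.46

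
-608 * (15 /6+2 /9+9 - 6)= -31312 /9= -3479.11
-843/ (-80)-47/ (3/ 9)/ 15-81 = -6389/ 80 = -79.86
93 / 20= 4.65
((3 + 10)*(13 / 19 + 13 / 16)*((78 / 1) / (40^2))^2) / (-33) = -599781 / 428032000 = -0.00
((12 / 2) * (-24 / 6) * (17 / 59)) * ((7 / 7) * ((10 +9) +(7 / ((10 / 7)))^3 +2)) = -7071099 / 7375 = -958.79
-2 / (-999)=2 / 999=0.00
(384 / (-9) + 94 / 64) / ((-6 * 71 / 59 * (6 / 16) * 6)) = 233345 / 92016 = 2.54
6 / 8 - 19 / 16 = -7 / 16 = -0.44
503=503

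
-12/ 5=-2.40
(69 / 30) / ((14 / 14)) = 23 / 10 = 2.30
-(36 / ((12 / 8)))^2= -576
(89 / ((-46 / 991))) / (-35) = 88199 / 1610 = 54.78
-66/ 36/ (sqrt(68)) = -0.22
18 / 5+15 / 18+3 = 223 / 30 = 7.43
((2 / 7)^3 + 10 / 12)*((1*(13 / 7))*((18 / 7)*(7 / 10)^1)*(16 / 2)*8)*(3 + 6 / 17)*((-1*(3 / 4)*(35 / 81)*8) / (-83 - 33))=6967376 / 507297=13.73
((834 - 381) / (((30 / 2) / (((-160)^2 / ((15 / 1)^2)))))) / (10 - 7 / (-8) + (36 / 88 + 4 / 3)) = 13606912 / 49965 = 272.33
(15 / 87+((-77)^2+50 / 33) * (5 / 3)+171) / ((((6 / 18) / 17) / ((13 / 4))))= 6380038171 / 3828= 1666676.64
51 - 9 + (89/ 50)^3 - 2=5704969/ 125000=45.64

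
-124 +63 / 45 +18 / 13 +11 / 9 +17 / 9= -69091 / 585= -118.10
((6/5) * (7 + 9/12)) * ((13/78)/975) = 31/19500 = 0.00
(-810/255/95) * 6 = -324/1615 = -0.20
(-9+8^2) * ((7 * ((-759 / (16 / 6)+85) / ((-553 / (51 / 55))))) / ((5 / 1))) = 25.77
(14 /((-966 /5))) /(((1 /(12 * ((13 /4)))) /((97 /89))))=-6305 /2047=-3.08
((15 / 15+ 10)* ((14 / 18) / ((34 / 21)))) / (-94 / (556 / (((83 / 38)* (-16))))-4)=203357 / 73440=2.77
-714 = -714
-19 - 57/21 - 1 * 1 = -159/7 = -22.71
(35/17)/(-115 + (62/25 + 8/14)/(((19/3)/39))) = -116375/5438249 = -0.02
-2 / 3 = -0.67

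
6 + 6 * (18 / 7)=150 / 7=21.43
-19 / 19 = -1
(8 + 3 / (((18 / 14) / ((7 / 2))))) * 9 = 291 / 2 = 145.50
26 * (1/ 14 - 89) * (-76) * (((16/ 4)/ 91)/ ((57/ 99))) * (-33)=-21692880/ 49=-442711.84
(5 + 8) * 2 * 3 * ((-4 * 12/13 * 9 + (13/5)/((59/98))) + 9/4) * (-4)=2453982/295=8318.58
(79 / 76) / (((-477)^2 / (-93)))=-2449 / 5764068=-0.00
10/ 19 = 0.53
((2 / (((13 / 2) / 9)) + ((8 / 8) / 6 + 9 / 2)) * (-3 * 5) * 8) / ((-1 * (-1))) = -11600 / 13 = -892.31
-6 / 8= -3 / 4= -0.75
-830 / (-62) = 415 / 31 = 13.39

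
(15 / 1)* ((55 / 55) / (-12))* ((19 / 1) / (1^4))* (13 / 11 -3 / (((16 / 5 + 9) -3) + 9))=-48355 / 2002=-24.15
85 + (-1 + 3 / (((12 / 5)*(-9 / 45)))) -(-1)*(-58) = 79 / 4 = 19.75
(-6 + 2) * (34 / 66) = -2.06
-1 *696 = -696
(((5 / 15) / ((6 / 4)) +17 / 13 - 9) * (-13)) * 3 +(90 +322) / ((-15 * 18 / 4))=38506 / 135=285.23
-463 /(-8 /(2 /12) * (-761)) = -0.01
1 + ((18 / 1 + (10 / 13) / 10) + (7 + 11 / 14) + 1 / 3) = 14849 / 546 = 27.20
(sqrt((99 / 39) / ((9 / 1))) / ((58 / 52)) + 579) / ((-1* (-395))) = 2* sqrt(429) / 34365 + 579 / 395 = 1.47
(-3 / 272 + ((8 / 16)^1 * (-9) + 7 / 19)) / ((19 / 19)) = -21409 / 5168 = -4.14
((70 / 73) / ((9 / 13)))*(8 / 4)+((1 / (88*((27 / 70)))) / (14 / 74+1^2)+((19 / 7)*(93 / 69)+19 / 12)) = 4937344771 / 614352816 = 8.04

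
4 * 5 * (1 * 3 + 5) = 160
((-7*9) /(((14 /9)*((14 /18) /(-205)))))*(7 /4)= 149445 /8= 18680.62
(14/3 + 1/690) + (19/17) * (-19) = -194333/11730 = -16.57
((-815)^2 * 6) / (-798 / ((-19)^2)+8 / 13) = -492190725 / 197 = -2498430.08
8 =8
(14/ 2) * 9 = 63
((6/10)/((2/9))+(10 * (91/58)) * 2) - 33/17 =158441/4930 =32.14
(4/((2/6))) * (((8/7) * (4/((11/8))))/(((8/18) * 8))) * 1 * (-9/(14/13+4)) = -16848/847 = -19.89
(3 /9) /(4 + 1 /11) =11 /135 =0.08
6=6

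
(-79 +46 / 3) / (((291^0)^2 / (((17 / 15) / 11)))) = -3247 / 495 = -6.56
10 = 10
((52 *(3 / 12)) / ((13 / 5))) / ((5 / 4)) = 4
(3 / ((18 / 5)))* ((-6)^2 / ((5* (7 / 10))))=60 / 7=8.57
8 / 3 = 2.67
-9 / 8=-1.12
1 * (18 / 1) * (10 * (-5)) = -900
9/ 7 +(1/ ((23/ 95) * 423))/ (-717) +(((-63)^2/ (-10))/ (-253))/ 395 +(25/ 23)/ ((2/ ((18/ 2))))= 6.18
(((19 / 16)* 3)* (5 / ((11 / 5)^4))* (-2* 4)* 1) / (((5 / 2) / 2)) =-4.87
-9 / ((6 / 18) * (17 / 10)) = -270 / 17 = -15.88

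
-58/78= -29/39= -0.74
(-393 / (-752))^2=154449 / 565504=0.27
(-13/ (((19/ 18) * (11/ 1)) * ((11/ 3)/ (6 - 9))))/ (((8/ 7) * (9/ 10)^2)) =2275/ 2299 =0.99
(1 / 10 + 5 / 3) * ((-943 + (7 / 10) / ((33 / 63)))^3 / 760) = -1941012.90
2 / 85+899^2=808201.02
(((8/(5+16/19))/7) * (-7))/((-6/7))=532/333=1.60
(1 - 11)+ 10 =0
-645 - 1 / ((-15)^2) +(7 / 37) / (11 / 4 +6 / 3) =-102017278 / 158175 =-644.96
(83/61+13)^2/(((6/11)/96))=135058176/3721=36296.20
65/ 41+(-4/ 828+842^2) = 708965.58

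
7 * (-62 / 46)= -217 / 23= -9.43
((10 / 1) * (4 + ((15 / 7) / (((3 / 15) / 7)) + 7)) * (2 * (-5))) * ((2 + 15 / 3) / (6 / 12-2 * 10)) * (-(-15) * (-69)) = -41538000 / 13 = -3195230.77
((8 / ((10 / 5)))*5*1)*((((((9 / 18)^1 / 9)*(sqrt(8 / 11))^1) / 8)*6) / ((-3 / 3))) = -5*sqrt(22) / 33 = -0.71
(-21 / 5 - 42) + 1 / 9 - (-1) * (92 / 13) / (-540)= -80909 / 1755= -46.10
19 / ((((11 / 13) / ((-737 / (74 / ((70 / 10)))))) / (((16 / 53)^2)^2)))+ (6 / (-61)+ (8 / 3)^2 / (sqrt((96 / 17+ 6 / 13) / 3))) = -233304235646 / 17808815617+ 32 * sqrt(442) / 135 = -8.12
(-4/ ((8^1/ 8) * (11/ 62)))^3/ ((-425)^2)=-0.06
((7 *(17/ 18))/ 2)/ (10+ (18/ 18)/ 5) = 35/ 108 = 0.32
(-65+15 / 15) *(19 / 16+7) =-524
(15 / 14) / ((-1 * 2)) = -15 / 28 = -0.54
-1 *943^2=-889249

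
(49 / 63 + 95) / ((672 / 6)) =431 / 504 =0.86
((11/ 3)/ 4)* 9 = 33/ 4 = 8.25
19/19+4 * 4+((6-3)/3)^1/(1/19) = 36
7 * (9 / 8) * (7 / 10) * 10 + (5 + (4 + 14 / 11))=5755 / 88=65.40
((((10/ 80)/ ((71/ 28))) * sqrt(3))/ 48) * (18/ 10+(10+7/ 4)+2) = 2177 * sqrt(3)/ 136320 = 0.03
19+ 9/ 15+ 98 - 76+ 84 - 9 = 583/ 5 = 116.60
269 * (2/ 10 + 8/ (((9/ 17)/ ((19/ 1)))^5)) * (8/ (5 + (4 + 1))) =151316007730699444/ 1476225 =102501995109.62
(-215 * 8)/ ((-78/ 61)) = 52460/ 39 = 1345.13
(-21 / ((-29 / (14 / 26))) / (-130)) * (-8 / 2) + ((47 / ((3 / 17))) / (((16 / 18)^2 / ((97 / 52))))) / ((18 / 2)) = 438354729 / 6273280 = 69.88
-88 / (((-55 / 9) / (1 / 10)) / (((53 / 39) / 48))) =53 / 1300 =0.04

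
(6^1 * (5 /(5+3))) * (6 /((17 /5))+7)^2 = 333015 /1156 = 288.08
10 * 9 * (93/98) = 4185/49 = 85.41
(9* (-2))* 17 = -306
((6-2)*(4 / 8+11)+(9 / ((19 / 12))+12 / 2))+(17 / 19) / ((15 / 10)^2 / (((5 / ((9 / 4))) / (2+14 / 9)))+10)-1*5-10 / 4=201 / 4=50.25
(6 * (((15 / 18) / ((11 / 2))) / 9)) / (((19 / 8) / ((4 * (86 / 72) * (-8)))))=-27520 / 16929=-1.63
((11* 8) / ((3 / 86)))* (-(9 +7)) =-121088 / 3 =-40362.67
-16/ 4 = -4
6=6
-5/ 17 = -0.29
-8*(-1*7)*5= 280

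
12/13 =0.92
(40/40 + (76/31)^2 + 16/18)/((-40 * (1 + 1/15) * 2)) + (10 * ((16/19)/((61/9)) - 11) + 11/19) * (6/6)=-92614904231/855397632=-108.27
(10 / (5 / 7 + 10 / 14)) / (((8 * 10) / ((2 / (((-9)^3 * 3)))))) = -7 / 87480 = -0.00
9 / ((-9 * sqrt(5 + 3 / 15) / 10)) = -5 * sqrt(130) / 13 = -4.39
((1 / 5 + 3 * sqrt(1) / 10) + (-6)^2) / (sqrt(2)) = 73 * sqrt(2) / 4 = 25.81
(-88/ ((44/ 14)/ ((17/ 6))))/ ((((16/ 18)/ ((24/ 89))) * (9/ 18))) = -4284/ 89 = -48.13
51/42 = 1.21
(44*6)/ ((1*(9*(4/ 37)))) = 814/ 3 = 271.33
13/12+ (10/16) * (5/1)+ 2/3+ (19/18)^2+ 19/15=23509/3240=7.26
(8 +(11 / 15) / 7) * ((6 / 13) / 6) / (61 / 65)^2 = 0.71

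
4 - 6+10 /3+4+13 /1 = 55 /3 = 18.33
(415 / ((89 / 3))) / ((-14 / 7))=-1245 / 178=-6.99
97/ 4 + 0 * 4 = 97/ 4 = 24.25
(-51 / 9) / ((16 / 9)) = -51 / 16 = -3.19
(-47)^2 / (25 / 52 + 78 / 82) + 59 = 4889715 / 3053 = 1601.61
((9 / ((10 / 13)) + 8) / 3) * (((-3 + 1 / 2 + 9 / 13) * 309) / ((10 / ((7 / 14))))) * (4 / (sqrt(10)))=-953677 * sqrt(10) / 13000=-231.98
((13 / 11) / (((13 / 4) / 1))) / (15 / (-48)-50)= -64 / 8855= -0.01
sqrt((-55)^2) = 55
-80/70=-8/7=-1.14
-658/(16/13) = -4277/8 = -534.62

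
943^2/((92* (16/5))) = 193315/64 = 3020.55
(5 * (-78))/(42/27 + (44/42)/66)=-2730/11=-248.18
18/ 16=9/ 8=1.12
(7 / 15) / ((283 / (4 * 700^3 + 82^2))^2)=13176817154908485232 / 1201335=10968478530059.05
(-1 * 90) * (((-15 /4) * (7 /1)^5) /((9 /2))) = 1260525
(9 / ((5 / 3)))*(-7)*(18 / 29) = -3402 / 145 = -23.46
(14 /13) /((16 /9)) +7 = 791 /104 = 7.61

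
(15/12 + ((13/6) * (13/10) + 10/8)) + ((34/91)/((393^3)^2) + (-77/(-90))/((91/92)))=8290090401871597147/1341086176313829036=6.18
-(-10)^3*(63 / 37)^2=3969000 / 1369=2899.20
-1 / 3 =-0.33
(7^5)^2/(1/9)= 2542277241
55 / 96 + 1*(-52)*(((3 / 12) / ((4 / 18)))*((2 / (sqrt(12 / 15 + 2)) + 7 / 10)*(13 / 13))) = -117*sqrt(70) / 14 - 19381 / 480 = -110.30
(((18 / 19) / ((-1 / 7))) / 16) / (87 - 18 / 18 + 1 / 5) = -315 / 65512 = -0.00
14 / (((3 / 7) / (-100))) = -3266.67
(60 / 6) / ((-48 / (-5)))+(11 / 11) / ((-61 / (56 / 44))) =16439 / 16104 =1.02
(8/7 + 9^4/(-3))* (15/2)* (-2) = 32787.86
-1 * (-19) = 19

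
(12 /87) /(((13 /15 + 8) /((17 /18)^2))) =1445 /104139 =0.01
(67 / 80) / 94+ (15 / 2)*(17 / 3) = 319667 / 7520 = 42.51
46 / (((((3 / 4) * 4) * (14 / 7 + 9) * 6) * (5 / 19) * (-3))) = -0.29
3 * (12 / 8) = 9 / 2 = 4.50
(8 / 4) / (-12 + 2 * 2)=-1 / 4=-0.25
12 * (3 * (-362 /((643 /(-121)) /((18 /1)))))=28383696 /643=44142.61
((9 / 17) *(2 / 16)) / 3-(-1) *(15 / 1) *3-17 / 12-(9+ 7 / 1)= 11263 / 408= 27.61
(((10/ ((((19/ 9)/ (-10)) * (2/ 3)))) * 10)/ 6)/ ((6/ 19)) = -375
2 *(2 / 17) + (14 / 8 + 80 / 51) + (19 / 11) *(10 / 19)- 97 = -207653 / 2244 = -92.54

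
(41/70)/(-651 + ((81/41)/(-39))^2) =-11647649/12945884700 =-0.00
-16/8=-2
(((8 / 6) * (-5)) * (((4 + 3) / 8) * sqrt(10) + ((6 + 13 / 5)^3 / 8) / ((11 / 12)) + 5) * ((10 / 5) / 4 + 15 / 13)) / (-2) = 520.97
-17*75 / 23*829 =-1056975 / 23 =-45955.43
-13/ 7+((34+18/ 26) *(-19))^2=513992130/ 1183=434481.94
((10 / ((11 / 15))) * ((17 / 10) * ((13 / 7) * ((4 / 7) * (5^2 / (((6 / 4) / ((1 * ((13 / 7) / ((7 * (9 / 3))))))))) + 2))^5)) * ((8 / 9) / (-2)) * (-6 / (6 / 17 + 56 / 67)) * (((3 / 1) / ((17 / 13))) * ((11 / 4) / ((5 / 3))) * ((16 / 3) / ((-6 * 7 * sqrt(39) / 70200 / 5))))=-2286977938938305814283323867392000 * sqrt(39) / 2480947343447538652440579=-5756741548.25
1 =1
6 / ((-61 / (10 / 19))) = -60 / 1159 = -0.05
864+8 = 872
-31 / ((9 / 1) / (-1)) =31 / 9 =3.44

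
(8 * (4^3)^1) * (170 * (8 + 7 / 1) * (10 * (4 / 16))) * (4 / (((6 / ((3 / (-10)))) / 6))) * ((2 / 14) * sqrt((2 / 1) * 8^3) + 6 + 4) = -399513600 / 7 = -57073371.43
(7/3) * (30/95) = 14/19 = 0.74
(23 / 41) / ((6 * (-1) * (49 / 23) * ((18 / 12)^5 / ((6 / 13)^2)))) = -33856 / 27501201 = -0.00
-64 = -64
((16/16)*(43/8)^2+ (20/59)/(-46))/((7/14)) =2508453/43424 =57.77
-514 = -514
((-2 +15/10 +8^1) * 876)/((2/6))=19710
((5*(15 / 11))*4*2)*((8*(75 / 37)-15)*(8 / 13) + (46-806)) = -19920000 / 481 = -41413.72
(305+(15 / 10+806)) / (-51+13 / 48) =-10680 / 487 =-21.93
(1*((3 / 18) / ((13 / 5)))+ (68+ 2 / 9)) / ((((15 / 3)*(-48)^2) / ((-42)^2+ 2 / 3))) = 42296413 / 4043520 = 10.46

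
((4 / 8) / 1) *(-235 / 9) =-235 / 18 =-13.06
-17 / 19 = -0.89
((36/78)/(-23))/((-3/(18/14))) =18/2093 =0.01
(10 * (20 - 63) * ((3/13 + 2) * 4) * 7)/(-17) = 349160/221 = 1579.91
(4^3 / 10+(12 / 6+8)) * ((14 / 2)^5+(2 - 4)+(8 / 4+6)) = 1378666 / 5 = 275733.20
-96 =-96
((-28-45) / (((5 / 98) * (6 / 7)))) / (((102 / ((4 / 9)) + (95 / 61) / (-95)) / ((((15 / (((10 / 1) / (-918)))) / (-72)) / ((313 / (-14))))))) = 545274303 / 87630610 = 6.22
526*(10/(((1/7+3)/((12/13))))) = 220920/143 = 1544.90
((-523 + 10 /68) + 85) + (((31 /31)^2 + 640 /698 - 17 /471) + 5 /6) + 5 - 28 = -458.14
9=9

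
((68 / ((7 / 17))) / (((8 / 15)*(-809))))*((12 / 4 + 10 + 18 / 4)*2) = -13.40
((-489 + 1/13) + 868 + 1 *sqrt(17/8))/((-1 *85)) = -4928/1105 - sqrt(34)/340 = -4.48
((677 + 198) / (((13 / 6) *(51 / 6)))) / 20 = 525 / 221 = 2.38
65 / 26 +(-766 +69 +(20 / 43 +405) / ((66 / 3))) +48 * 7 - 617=-41154 / 43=-957.07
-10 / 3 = -3.33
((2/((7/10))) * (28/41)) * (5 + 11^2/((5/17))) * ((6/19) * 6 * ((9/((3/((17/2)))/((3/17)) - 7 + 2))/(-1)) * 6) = 21586176/779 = 27710.11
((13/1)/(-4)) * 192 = -624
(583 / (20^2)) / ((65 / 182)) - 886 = -881919 / 1000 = -881.92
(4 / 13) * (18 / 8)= 9 / 13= 0.69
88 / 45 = 1.96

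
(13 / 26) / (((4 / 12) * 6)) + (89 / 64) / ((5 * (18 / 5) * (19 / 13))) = 0.30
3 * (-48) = -144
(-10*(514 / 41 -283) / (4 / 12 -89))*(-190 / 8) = 831675 / 1148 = 724.46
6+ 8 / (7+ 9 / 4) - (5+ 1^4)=32 / 37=0.86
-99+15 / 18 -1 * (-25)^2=-4339 / 6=-723.17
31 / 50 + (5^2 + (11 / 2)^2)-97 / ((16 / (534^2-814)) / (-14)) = 603339578 / 25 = 24133583.12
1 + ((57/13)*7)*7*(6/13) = 16927/169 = 100.16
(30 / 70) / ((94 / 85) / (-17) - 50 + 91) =1445 / 138019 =0.01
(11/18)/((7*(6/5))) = 55/756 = 0.07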